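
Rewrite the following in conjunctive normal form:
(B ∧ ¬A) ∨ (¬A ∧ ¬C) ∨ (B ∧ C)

(B ∨ ¬A) ∧ (B ∨ ¬C) ∧ (¬A ∨ C)

(B ∧ ¬A) ∨ (¬A ∧ ¬C) ∨ (B ∧ C)
= (B ∨ ¬A ∨ B) ∧ (B ∨ ¬A ∨ C) ∧ (B ∨ ¬C ∨ B) ∧ (B ∨ ¬C ∨ C) ∧ (¬A ∨ ¬A ∨ B) ∧ (¬A ∨ ¬A ∨ C) ∧ (¬A ∨ ¬C ∨ B) ∧ (¬A ∨ ¬C ∨ C)   [distribute ∨ over ∧]
= (B ∨ ¬A) ∧ (B ∨ ¬C) ∧ (¬A ∨ C)   [simplify]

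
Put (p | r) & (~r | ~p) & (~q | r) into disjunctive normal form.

(p | r) & (~r | ~p) & (~q | r)
≡ (p & ~r & ~q) | (p & ~r & r) | (p & ~p & ~q) | (p & ~p & r) | (r & ~r & ~q) | (r & ~r & r) | (r & ~p & ~q) | (r & ~p & r)   — distribute & over |
≡ (p & ~r & ~q) | (r & ~p)   — simplify

(p & ~r & ~q) | (r & ~p)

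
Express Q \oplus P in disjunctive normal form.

Q \oplus P
⇔ (Q \land \lnot P) \lor (\lnot Q \land P)   [expand \oplus]

(Q \land \lnot P) \lor (\lnot Q \land P)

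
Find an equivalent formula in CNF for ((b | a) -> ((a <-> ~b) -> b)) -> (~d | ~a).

((b | a) -> ((a <-> ~b) -> b)) -> (~d | ~a)
≡ ~((b | a) -> ((a <-> ~b) -> b)) | ~d | ~a   [eliminate ->]
≡ ~(~(b | a) | ((a <-> ~b) -> b)) | ~d | ~a   [eliminate ->]
≡ ~(~(b | a) | ~(a <-> ~b) | b) | ~d | ~a   [eliminate ->]
≡ ~(~(b | a) | ~((a -> ~b) & (~b -> a)) | b) | ~d | ~a   [eliminate <->]
≡ ~(~(b | a) | ~((~a | ~b) & (~b -> a)) | b) | ~d | ~a   [eliminate ->]
≡ ~(~(b | a) | ~((~a | ~b) & (~~b | a)) | b) | ~d | ~a   [eliminate ->]
≡ (~~(b | a) & ~~((~a | ~b) & (~~b | a)) & ~b) | ~d | ~a   [De Morgan]
≡ ((b | a) & ~~((~a | ~b) & (~~b | a)) & ~b) | ~d | ~a   [double negation]
≡ ((b | a) & (~a | ~b) & (~~b | a) & ~b) | ~d | ~a   [double negation]
≡ ((b | a) & (~a | ~b) & (b | a) & ~b) | ~d | ~a   [double negation]
≡ (b | a | ~d | ~a) & (~a | ~b | ~d | ~a) & (b | a | ~d | ~a) & (~b | ~d | ~a)   [distribute | over &]
≡ ~a | ~b | ~d   [simplify]

~a | ~b | ~d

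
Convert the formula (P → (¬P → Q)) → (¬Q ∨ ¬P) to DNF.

(P → (¬P → Q)) → (¬Q ∨ ¬P)
≡ ¬(P → (¬P → Q)) ∨ ¬Q ∨ ¬P   — eliminate →
≡ ¬(¬P ∨ (¬P → Q)) ∨ ¬Q ∨ ¬P   — eliminate →
≡ ¬(¬P ∨ ¬¬P ∨ Q) ∨ ¬Q ∨ ¬P   — eliminate →
≡ (¬¬P ∧ ¬¬¬P ∧ ¬Q) ∨ ¬Q ∨ ¬P   — De Morgan
≡ (P ∧ ¬¬¬P ∧ ¬Q) ∨ ¬Q ∨ ¬P   — double negation
≡ (P ∧ ¬P ∧ ¬Q) ∨ ¬Q ∨ ¬P   — double negation
≡ ¬Q ∨ ¬P   — simplify

¬Q ∨ ¬P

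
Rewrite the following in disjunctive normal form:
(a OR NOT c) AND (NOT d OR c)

(a OR NOT c) AND (NOT d OR c)
≡ (a AND NOT d) OR (a AND c) OR (NOT c AND NOT d) OR (NOT c AND c)
≡ (a AND NOT d) OR (a AND c) OR (NOT c AND NOT d)

(a AND NOT d) OR (a AND c) OR (NOT c AND NOT d)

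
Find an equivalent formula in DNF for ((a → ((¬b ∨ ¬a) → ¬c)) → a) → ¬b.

((a → ((¬b ∨ ¬a) → ¬c)) → a) → ¬b
≡ ¬((a → ((¬b ∨ ¬a) → ¬c)) → a) ∨ ¬b   (eliminate →)
≡ ¬(¬(a → ((¬b ∨ ¬a) → ¬c)) ∨ a) ∨ ¬b   (eliminate →)
≡ ¬(¬(¬a ∨ ((¬b ∨ ¬a) → ¬c)) ∨ a) ∨ ¬b   (eliminate →)
≡ ¬(¬(¬a ∨ ¬(¬b ∨ ¬a) ∨ ¬c) ∨ a) ∨ ¬b   (eliminate →)
≡ (¬¬(¬a ∨ ¬(¬b ∨ ¬a) ∨ ¬c) ∧ ¬a) ∨ ¬b   (De Morgan)
≡ ((¬a ∨ ¬(¬b ∨ ¬a) ∨ ¬c) ∧ ¬a) ∨ ¬b   (double negation)
≡ ((¬a ∨ (¬¬b ∧ ¬¬a) ∨ ¬c) ∧ ¬a) ∨ ¬b   (De Morgan)
≡ ((¬a ∨ (b ∧ ¬¬a) ∨ ¬c) ∧ ¬a) ∨ ¬b   (double negation)
≡ ((¬a ∨ (b ∧ a) ∨ ¬c) ∧ ¬a) ∨ ¬b   (double negation)
≡ (¬a ∧ ¬a) ∨ (b ∧ a ∧ ¬a) ∨ (¬c ∧ ¬a) ∨ ¬b   (distribute ∧ over ∨)
≡ ¬a ∨ ¬b   (simplify)

¬a ∨ ¬b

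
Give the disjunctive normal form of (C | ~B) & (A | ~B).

(C & A) | ~B

(C | ~B) & (A | ~B)
≡ (C & A) | (C & ~B) | (~B & A) | (~B & ~B)   [distribute & over |]
≡ (C & A) | ~B   [simplify]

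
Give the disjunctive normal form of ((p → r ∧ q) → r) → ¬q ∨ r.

((p → r ∧ q) → r) → ¬q ∨ r
= ¬((p → r ∧ q) → r) ∨ ¬q ∨ r   (eliminate →)
= ¬(¬(p → r ∧ q) ∨ r) ∨ ¬q ∨ r   (eliminate →)
= ¬(¬(¬p ∨ r ∧ q) ∨ r) ∨ ¬q ∨ r   (eliminate →)
= ¬¬(¬p ∨ r ∧ q) ∧ ¬r ∨ ¬q ∨ r   (De Morgan)
= (¬p ∨ r ∧ q) ∧ ¬r ∨ ¬q ∨ r   (double negation)
= ¬p ∧ ¬r ∨ r ∧ q ∧ ¬r ∨ ¬q ∨ r   (distribute ∧ over ∨)
= ¬p ∧ ¬r ∨ ¬q ∨ r   (simplify)

¬p ∧ ¬r ∨ ¬q ∨ r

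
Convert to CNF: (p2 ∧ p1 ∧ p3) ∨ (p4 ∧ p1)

(p2 ∧ p1 ∧ p3) ∨ (p4 ∧ p1)
≡ (p2 ∨ p4) ∧ (p2 ∨ p1) ∧ (p1 ∨ p4) ∧ (p1 ∨ p1) ∧ (p3 ∨ p4) ∧ (p3 ∨ p1)   (distribute ∨ over ∧)
≡ (p2 ∨ p4) ∧ p1 ∧ (p3 ∨ p4)   (simplify)

(p2 ∨ p4) ∧ p1 ∧ (p3 ∨ p4)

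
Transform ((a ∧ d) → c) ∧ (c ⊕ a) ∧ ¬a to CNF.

((a ∧ d) → c) ∧ (c ⊕ a) ∧ ¬a
= (¬(a ∧ d) ∨ c) ∧ (c ⊕ a) ∧ ¬a   (eliminate →)
= (¬(a ∧ d) ∨ c) ∧ (c ∨ a) ∧ ¬(c ∧ a) ∧ ¬a   (expand ⊕)
= (¬a ∨ ¬d ∨ c) ∧ (c ∨ a) ∧ ¬(c ∧ a) ∧ ¬a   (De Morgan)
= (¬a ∨ ¬d ∨ c) ∧ (c ∨ a) ∧ (¬c ∨ ¬a) ∧ ¬a   (De Morgan)
= (c ∨ a) ∧ ¬a   (simplify)

(c ∨ a) ∧ ¬a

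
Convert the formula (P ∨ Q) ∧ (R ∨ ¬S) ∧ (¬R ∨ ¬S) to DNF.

(P ∧ ¬S) ∨ (Q ∧ ¬S)

(P ∨ Q) ∧ (R ∨ ¬S) ∧ (¬R ∨ ¬S)
= (P ∧ R ∧ ¬R) ∨ (P ∧ R ∧ ¬S) ∨ (P ∧ ¬S ∧ ¬R) ∨ (P ∧ ¬S ∧ ¬S) ∨ (Q ∧ R ∧ ¬R) ∨ (Q ∧ R ∧ ¬S) ∨ (Q ∧ ¬S ∧ ¬R) ∨ (Q ∧ ¬S ∧ ¬S)   (distribute ∧ over ∨)
= (P ∧ ¬S) ∨ (Q ∧ ¬S)   (simplify)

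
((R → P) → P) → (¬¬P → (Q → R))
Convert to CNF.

¬P ∨ ¬Q ∨ R

((R → P) → P) → (¬¬P → (Q → R))
= ¬((R → P) → P) ∨ (¬¬P → (Q → R))   (eliminate →)
= ¬(¬(R → P) ∨ P) ∨ (¬¬P → (Q → R))   (eliminate →)
= ¬(¬(¬R ∨ P) ∨ P) ∨ (¬¬P → (Q → R))   (eliminate →)
= ¬(¬(¬R ∨ P) ∨ P) ∨ ¬¬¬P ∨ (Q → R)   (eliminate →)
= ¬(¬(¬R ∨ P) ∨ P) ∨ ¬¬¬P ∨ ¬Q ∨ R   (eliminate →)
= (¬¬(¬R ∨ P) ∧ ¬P) ∨ ¬¬¬P ∨ ¬Q ∨ R   (De Morgan)
= ((¬R ∨ P) ∧ ¬P) ∨ ¬¬¬P ∨ ¬Q ∨ R   (double negation)
= ((¬R ∨ P) ∧ ¬P) ∨ ¬P ∨ ¬Q ∨ R   (double negation)
= (¬R ∨ P ∨ ¬P ∨ ¬Q ∨ R) ∧ (¬P ∨ ¬P ∨ ¬Q ∨ R)   (distribute ∨ over ∧)
= ¬P ∨ ¬Q ∨ R   (simplify)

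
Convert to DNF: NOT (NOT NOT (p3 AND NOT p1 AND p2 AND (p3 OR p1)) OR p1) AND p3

NOT p2 AND NOT p1 AND p3

NOT (NOT NOT (p3 AND NOT p1 AND p2 AND (p3 OR p1)) OR p1) AND p3
≡ NOT NOT NOT (p3 AND NOT p1 AND p2 AND (p3 OR p1)) AND NOT p1 AND p3   — De Morgan
≡ NOT (p3 AND NOT p1 AND p2 AND (p3 OR p1)) AND NOT p1 AND p3   — double negation
≡ (NOT p3 OR NOT NOT p1 OR NOT p2 OR NOT (p3 OR p1)) AND NOT p1 AND p3   — De Morgan
≡ (NOT p3 OR p1 OR NOT p2 OR NOT (p3 OR p1)) AND NOT p1 AND p3   — double negation
≡ (NOT p3 OR p1 OR NOT p2 OR (NOT p3 AND NOT p1)) AND NOT p1 AND p3   — De Morgan
≡ (NOT p3 AND NOT p1 AND p3) OR (p1 AND NOT p1 AND p3) OR (NOT p2 AND NOT p1 AND p3) OR (NOT p3 AND NOT p1 AND NOT p1 AND p3)   — distribute AND over OR
≡ NOT p2 AND NOT p1 AND p3   — simplify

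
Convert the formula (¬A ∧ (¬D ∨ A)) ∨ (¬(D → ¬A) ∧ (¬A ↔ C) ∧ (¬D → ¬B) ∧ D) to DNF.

(¬A ∧ ¬D) ∨ (D ∧ A ∧ ¬C)

(¬A ∧ (¬D ∨ A)) ∨ (¬(D → ¬A) ∧ (¬A ↔ C) ∧ (¬D → ¬B) ∧ D)
≡ (¬A ∧ (¬D ∨ A)) ∨ (¬(¬D ∨ ¬A) ∧ (¬A ↔ C) ∧ (¬D → ¬B) ∧ D)   (eliminate →)
≡ (¬A ∧ (¬D ∨ A)) ∨ (¬(¬D ∨ ¬A) ∧ (¬A → C) ∧ (C → ¬A) ∧ (¬D → ¬B) ∧ D)   (eliminate ↔)
≡ (¬A ∧ (¬D ∨ A)) ∨ (¬(¬D ∨ ¬A) ∧ (¬¬A ∨ C) ∧ (C → ¬A) ∧ (¬D → ¬B) ∧ D)   (eliminate →)
≡ (¬A ∧ (¬D ∨ A)) ∨ (¬(¬D ∨ ¬A) ∧ (¬¬A ∨ C) ∧ (¬C ∨ ¬A) ∧ (¬D → ¬B) ∧ D)   (eliminate →)
≡ (¬A ∧ (¬D ∨ A)) ∨ (¬(¬D ∨ ¬A) ∧ (¬¬A ∨ C) ∧ (¬C ∨ ¬A) ∧ (¬¬D ∨ ¬B) ∧ D)   (eliminate →)
≡ (¬A ∧ (¬D ∨ A)) ∨ (¬¬D ∧ ¬¬A ∧ (¬¬A ∨ C) ∧ (¬C ∨ ¬A) ∧ (¬¬D ∨ ¬B) ∧ D)   (De Morgan)
≡ (¬A ∧ (¬D ∨ A)) ∨ (D ∧ ¬¬A ∧ (¬¬A ∨ C) ∧ (¬C ∨ ¬A) ∧ (¬¬D ∨ ¬B) ∧ D)   (double negation)
≡ (¬A ∧ (¬D ∨ A)) ∨ (D ∧ A ∧ (¬¬A ∨ C) ∧ (¬C ∨ ¬A) ∧ (¬¬D ∨ ¬B) ∧ D)   (double negation)
≡ (¬A ∧ (¬D ∨ A)) ∨ (D ∧ A ∧ (A ∨ C) ∧ (¬C ∨ ¬A) ∧ (¬¬D ∨ ¬B) ∧ D)   (double negation)
≡ (¬A ∧ (¬D ∨ A)) ∨ (D ∧ A ∧ (A ∨ C) ∧ (¬C ∨ ¬A) ∧ (D ∨ ¬B) ∧ D)   (double negation)
≡ (¬A ∧ ¬D) ∨ (¬A ∧ A) ∨ (D ∧ A ∧ A ∧ ¬C ∧ D ∧ D) ∨ (D ∧ A ∧ A ∧ ¬C ∧ ¬B ∧ D) ∨ (D ∧ A ∧ A ∧ ¬A ∧ D ∧ D) ∨ (D ∧ A ∧ A ∧ ¬A ∧ ¬B ∧ D) ∨ (D ∧ A ∧ C ∧ ¬C ∧ D ∧ D) ∨ (D ∧ A ∧ C ∧ ¬C ∧ ¬B ∧ D) ∨ (D ∧ A ∧ C ∧ ¬A ∧ D ∧ D) ∨ (D ∧ A ∧ C ∧ ¬A ∧ ¬B ∧ D)   (distribute ∧ over ∨)
≡ (¬A ∧ ¬D) ∨ (D ∧ A ∧ ¬C)   (simplify)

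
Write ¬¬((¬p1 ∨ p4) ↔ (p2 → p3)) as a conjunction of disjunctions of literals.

(p1 ∨ ¬p2 ∨ p3) ∧ (¬p4 ∨ ¬p2 ∨ p3) ∧ (p2 ∨ ¬p1 ∨ p4) ∧ (¬p3 ∨ ¬p1 ∨ p4)

¬¬((¬p1 ∨ p4) ↔ (p2 → p3))
≡ ¬¬(((¬p1 ∨ p4) → (p2 → p3)) ∧ ((p2 → p3) → (¬p1 ∨ p4)))   [eliminate ↔]
≡ ¬¬((¬(¬p1 ∨ p4) ∨ (p2 → p3)) ∧ ((p2 → p3) → (¬p1 ∨ p4)))   [eliminate →]
≡ ¬¬((¬(¬p1 ∨ p4) ∨ ¬p2 ∨ p3) ∧ ((p2 → p3) → (¬p1 ∨ p4)))   [eliminate →]
≡ ¬¬((¬(¬p1 ∨ p4) ∨ ¬p2 ∨ p3) ∧ (¬(p2 → p3) ∨ ¬p1 ∨ p4))   [eliminate →]
≡ ¬¬((¬(¬p1 ∨ p4) ∨ ¬p2 ∨ p3) ∧ (¬(¬p2 ∨ p3) ∨ ¬p1 ∨ p4))   [eliminate →]
≡ (¬(¬p1 ∨ p4) ∨ ¬p2 ∨ p3) ∧ (¬(¬p2 ∨ p3) ∨ ¬p1 ∨ p4)   [double negation]
≡ ((¬¬p1 ∧ ¬p4) ∨ ¬p2 ∨ p3) ∧ (¬(¬p2 ∨ p3) ∨ ¬p1 ∨ p4)   [De Morgan]
≡ ((p1 ∧ ¬p4) ∨ ¬p2 ∨ p3) ∧ (¬(¬p2 ∨ p3) ∨ ¬p1 ∨ p4)   [double negation]
≡ ((p1 ∧ ¬p4) ∨ ¬p2 ∨ p3) ∧ ((¬¬p2 ∧ ¬p3) ∨ ¬p1 ∨ p4)   [De Morgan]
≡ ((p1 ∧ ¬p4) ∨ ¬p2 ∨ p3) ∧ ((p2 ∧ ¬p3) ∨ ¬p1 ∨ p4)   [double negation]
≡ (p1 ∨ ¬p2 ∨ p3) ∧ (¬p4 ∨ ¬p2 ∨ p3) ∧ (p2 ∨ ¬p1 ∨ p4) ∧ (¬p3 ∨ ¬p1 ∨ p4)   [distribute ∨ over ∧]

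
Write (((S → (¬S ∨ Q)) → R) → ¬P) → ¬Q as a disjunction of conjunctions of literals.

(((S → (¬S ∨ Q)) → R) → ¬P) → ¬Q
⇔ ¬(((S → (¬S ∨ Q)) → R) → ¬P) ∨ ¬Q   [eliminate →]
⇔ ¬(¬((S → (¬S ∨ Q)) → R) ∨ ¬P) ∨ ¬Q   [eliminate →]
⇔ ¬(¬(¬(S → (¬S ∨ Q)) ∨ R) ∨ ¬P) ∨ ¬Q   [eliminate →]
⇔ ¬(¬(¬(¬S ∨ ¬S ∨ Q) ∨ R) ∨ ¬P) ∨ ¬Q   [eliminate →]
⇔ (¬¬(¬(¬S ∨ ¬S ∨ Q) ∨ R) ∧ ¬¬P) ∨ ¬Q   [De Morgan]
⇔ ((¬(¬S ∨ ¬S ∨ Q) ∨ R) ∧ ¬¬P) ∨ ¬Q   [double negation]
⇔ (((¬¬S ∧ ¬¬S ∧ ¬Q) ∨ R) ∧ ¬¬P) ∨ ¬Q   [De Morgan]
⇔ (((S ∧ ¬¬S ∧ ¬Q) ∨ R) ∧ ¬¬P) ∨ ¬Q   [double negation]
⇔ (((S ∧ S ∧ ¬Q) ∨ R) ∧ ¬¬P) ∨ ¬Q   [double negation]
⇔ (((S ∧ S ∧ ¬Q) ∨ R) ∧ P) ∨ ¬Q   [double negation]
⇔ (S ∧ S ∧ ¬Q ∧ P) ∨ (R ∧ P) ∨ ¬Q   [distribute ∧ over ∨]
⇔ (R ∧ P) ∨ ¬Q   [simplify]

(R ∧ P) ∨ ¬Q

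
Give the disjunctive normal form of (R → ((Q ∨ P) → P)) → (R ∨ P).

R ∨ P

(R → ((Q ∨ P) → P)) → (R ∨ P)
⇔ ¬(R → ((Q ∨ P) → P)) ∨ R ∨ P   — eliminate →
⇔ ¬(¬R ∨ ((Q ∨ P) → P)) ∨ R ∨ P   — eliminate →
⇔ ¬(¬R ∨ ¬(Q ∨ P) ∨ P) ∨ R ∨ P   — eliminate →
⇔ (¬¬R ∧ ¬¬(Q ∨ P) ∧ ¬P) ∨ R ∨ P   — De Morgan
⇔ (R ∧ ¬¬(Q ∨ P) ∧ ¬P) ∨ R ∨ P   — double negation
⇔ (R ∧ (Q ∨ P) ∧ ¬P) ∨ R ∨ P   — double negation
⇔ (R ∧ Q ∧ ¬P) ∨ (R ∧ P ∧ ¬P) ∨ R ∨ P   — distribute ∧ over ∨
⇔ R ∨ P   — simplify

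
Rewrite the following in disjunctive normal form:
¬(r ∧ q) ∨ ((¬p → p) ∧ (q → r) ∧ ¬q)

¬r ∨ ¬q

¬(r ∧ q) ∨ ((¬p → p) ∧ (q → r) ∧ ¬q)
≡ ¬(r ∧ q) ∨ ((¬¬p ∨ p) ∧ (q → r) ∧ ¬q)   [eliminate →]
≡ ¬(r ∧ q) ∨ ((¬¬p ∨ p) ∧ (¬q ∨ r) ∧ ¬q)   [eliminate →]
≡ ¬r ∨ ¬q ∨ ((¬¬p ∨ p) ∧ (¬q ∨ r) ∧ ¬q)   [De Morgan]
≡ ¬r ∨ ¬q ∨ ((p ∨ p) ∧ (¬q ∨ r) ∧ ¬q)   [double negation]
≡ ¬r ∨ ¬q ∨ (p ∧ ¬q ∧ ¬q) ∨ (p ∧ r ∧ ¬q) ∨ (p ∧ ¬q ∧ ¬q) ∨ (p ∧ r ∧ ¬q)   [distribute ∧ over ∨]
≡ ¬r ∨ ¬q   [simplify]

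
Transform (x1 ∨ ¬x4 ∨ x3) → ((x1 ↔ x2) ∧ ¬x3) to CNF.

(x1 ∨ ¬x4 ∨ x3) → ((x1 ↔ x2) ∧ ¬x3)
≡ ¬(x1 ∨ ¬x4 ∨ x3) ∨ ((x1 ↔ x2) ∧ ¬x3)
≡ ¬(x1 ∨ ¬x4 ∨ x3) ∨ ((x1 → x2) ∧ (x2 → x1) ∧ ¬x3)
≡ ¬(x1 ∨ ¬x4 ∨ x3) ∨ ((¬x1 ∨ x2) ∧ (x2 → x1) ∧ ¬x3)
≡ ¬(x1 ∨ ¬x4 ∨ x3) ∨ ((¬x1 ∨ x2) ∧ (¬x2 ∨ x1) ∧ ¬x3)
≡ (¬x1 ∧ ¬¬x4 ∧ ¬x3) ∨ ((¬x1 ∨ x2) ∧ (¬x2 ∨ x1) ∧ ¬x3)
≡ (¬x1 ∧ x4 ∧ ¬x3) ∨ ((¬x1 ∨ x2) ∧ (¬x2 ∨ x1) ∧ ¬x3)
≡ (¬x1 ∨ ¬x1 ∨ x2) ∧ (¬x1 ∨ ¬x2 ∨ x1) ∧ (¬x1 ∨ ¬x3) ∧ (x4 ∨ ¬x1 ∨ x2) ∧ (x4 ∨ ¬x2 ∨ x1) ∧ (x4 ∨ ¬x3) ∧ (¬x3 ∨ ¬x1 ∨ x2) ∧ (¬x3 ∨ ¬x2 ∨ x1) ∧ (¬x3 ∨ ¬x3)
≡ (¬x1 ∨ x2) ∧ (x4 ∨ ¬x2 ∨ x1) ∧ ¬x3

(¬x1 ∨ x2) ∧ (x4 ∨ ¬x2 ∨ x1) ∧ ¬x3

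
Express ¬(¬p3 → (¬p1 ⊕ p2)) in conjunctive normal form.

¬p3 ∧ (p1 ∨ p2) ∧ (¬p2 ∨ ¬p1)

¬(¬p3 → (¬p1 ⊕ p2))
= ¬(¬¬p3 ∨ (¬p1 ⊕ p2))   [eliminate →]
= ¬(¬¬p3 ∨ ((¬p1 ∨ p2) ∧ ¬(¬p1 ∧ p2)))   [expand ⊕]
= ¬¬¬p3 ∧ ¬((¬p1 ∨ p2) ∧ ¬(¬p1 ∧ p2))   [De Morgan]
= ¬p3 ∧ ¬((¬p1 ∨ p2) ∧ ¬(¬p1 ∧ p2))   [double negation]
= ¬p3 ∧ (¬(¬p1 ∨ p2) ∨ ¬¬(¬p1 ∧ p2))   [De Morgan]
= ¬p3 ∧ ((¬¬p1 ∧ ¬p2) ∨ ¬¬(¬p1 ∧ p2))   [De Morgan]
= ¬p3 ∧ ((p1 ∧ ¬p2) ∨ ¬¬(¬p1 ∧ p2))   [double negation]
= ¬p3 ∧ ((p1 ∧ ¬p2) ∨ (¬p1 ∧ p2))   [double negation]
= ¬p3 ∧ (p1 ∨ ¬p1) ∧ (p1 ∨ p2) ∧ (¬p2 ∨ ¬p1) ∧ (¬p2 ∨ p2)   [distribute ∨ over ∧]
= ¬p3 ∧ (p1 ∨ p2) ∧ (¬p2 ∨ ¬p1)   [simplify]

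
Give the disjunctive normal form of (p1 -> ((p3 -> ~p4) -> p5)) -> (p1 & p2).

(p1 -> ((p3 -> ~p4) -> p5)) -> (p1 & p2)
≡ ~(p1 -> ((p3 -> ~p4) -> p5)) | (p1 & p2)   [eliminate ->]
≡ ~(~p1 | ((p3 -> ~p4) -> p5)) | (p1 & p2)   [eliminate ->]
≡ ~(~p1 | ~(p3 -> ~p4) | p5) | (p1 & p2)   [eliminate ->]
≡ ~(~p1 | ~(~p3 | ~p4) | p5) | (p1 & p2)   [eliminate ->]
≡ (~~p1 & ~~(~p3 | ~p4) & ~p5) | (p1 & p2)   [De Morgan]
≡ (p1 & ~~(~p3 | ~p4) & ~p5) | (p1 & p2)   [double negation]
≡ (p1 & (~p3 | ~p4) & ~p5) | (p1 & p2)   [double negation]
≡ (p1 & ~p3 & ~p5) | (p1 & ~p4 & ~p5) | (p1 & p2)   [distribute & over |]

(p1 & ~p3 & ~p5) | (p1 & ~p4 & ~p5) | (p1 & p2)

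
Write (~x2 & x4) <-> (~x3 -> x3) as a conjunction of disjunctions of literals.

(x2 | ~x4 | x3) & (~x3 | ~x2) & (~x3 | x4)

(~x2 & x4) <-> (~x3 -> x3)
≡ ((~x2 & x4) -> (~x3 -> x3)) & ((~x3 -> x3) -> (~x2 & x4))   — eliminate <->
≡ (~(~x2 & x4) | (~x3 -> x3)) & ((~x3 -> x3) -> (~x2 & x4))   — eliminate ->
≡ (~(~x2 & x4) | ~~x3 | x3) & ((~x3 -> x3) -> (~x2 & x4))   — eliminate ->
≡ (~(~x2 & x4) | ~~x3 | x3) & (~(~x3 -> x3) | (~x2 & x4))   — eliminate ->
≡ (~(~x2 & x4) | ~~x3 | x3) & (~(~~x3 | x3) | (~x2 & x4))   — eliminate ->
≡ (~~x2 | ~x4 | ~~x3 | x3) & (~(~~x3 | x3) | (~x2 & x4))   — De Morgan
≡ (x2 | ~x4 | ~~x3 | x3) & (~(~~x3 | x3) | (~x2 & x4))   — double negation
≡ (x2 | ~x4 | x3 | x3) & (~(~~x3 | x3) | (~x2 & x4))   — double negation
≡ (x2 | ~x4 | x3 | x3) & ((~~~x3 & ~x3) | (~x2 & x4))   — De Morgan
≡ (x2 | ~x4 | x3 | x3) & ((~x3 & ~x3) | (~x2 & x4))   — double negation
≡ (x2 | ~x4 | x3 | x3) & (~x3 | ~x2) & (~x3 | x4) & (~x3 | ~x2) & (~x3 | x4)   — distribute | over &
≡ (x2 | ~x4 | x3) & (~x3 | ~x2) & (~x3 | x4)   — simplify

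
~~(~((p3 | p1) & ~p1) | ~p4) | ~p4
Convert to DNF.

(~p3 & ~p1) | p1 | ~p4

~~(~((p3 | p1) & ~p1) | ~p4) | ~p4
≡ ~((p3 | p1) & ~p1) | ~p4 | ~p4   [double negation]
≡ ~(p3 | p1) | ~~p1 | ~p4 | ~p4   [De Morgan]
≡ (~p3 & ~p1) | ~~p1 | ~p4 | ~p4   [De Morgan]
≡ (~p3 & ~p1) | p1 | ~p4 | ~p4   [double negation]
≡ (~p3 & ~p1) | p1 | ~p4   [simplify]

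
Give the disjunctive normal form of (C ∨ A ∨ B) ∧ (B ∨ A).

A ∨ B

(C ∨ A ∨ B) ∧ (B ∨ A)
≡ (C ∧ B) ∨ (C ∧ A) ∨ (A ∧ B) ∨ (A ∧ A) ∨ (B ∧ B) ∨ (B ∧ A)   [distribute ∧ over ∨]
≡ A ∨ B   [simplify]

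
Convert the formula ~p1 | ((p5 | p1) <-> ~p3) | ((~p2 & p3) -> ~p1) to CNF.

~p1 | ((p5 | p1) <-> ~p3) | ((~p2 & p3) -> ~p1)
⇔ ~p1 | (((p5 | p1) -> ~p3) & (~p3 -> (p5 | p1))) | ((~p2 & p3) -> ~p1)   [eliminate <->]
⇔ ~p1 | ((~(p5 | p1) | ~p3) & (~p3 -> (p5 | p1))) | ((~p2 & p3) -> ~p1)   [eliminate ->]
⇔ ~p1 | ((~(p5 | p1) | ~p3) & (~~p3 | p5 | p1)) | ((~p2 & p3) -> ~p1)   [eliminate ->]
⇔ ~p1 | ((~(p5 | p1) | ~p3) & (~~p3 | p5 | p1)) | ~(~p2 & p3) | ~p1   [eliminate ->]
⇔ ~p1 | (((~p5 & ~p1) | ~p3) & (~~p3 | p5 | p1)) | ~(~p2 & p3) | ~p1   [De Morgan]
⇔ ~p1 | (((~p5 & ~p1) | ~p3) & (p3 | p5 | p1)) | ~(~p2 & p3) | ~p1   [double negation]
⇔ ~p1 | (((~p5 & ~p1) | ~p3) & (p3 | p5 | p1)) | ~~p2 | ~p3 | ~p1   [De Morgan]
⇔ ~p1 | (((~p5 & ~p1) | ~p3) & (p3 | p5 | p1)) | p2 | ~p3 | ~p1   [double negation]
⇔ (~p1 | ~p5 | ~p3 | p2 | ~p3 | ~p1) & (~p1 | ~p1 | ~p3 | p2 | ~p3 | ~p1) & (~p1 | p3 | p5 | p1 | p2 | ~p3 | ~p1)   [distribute | over &]
⇔ ~p1 | ~p3 | p2   [simplify]

~p1 | ~p3 | p2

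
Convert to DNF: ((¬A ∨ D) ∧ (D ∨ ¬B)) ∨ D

((¬A ∨ D) ∧ (D ∨ ¬B)) ∨ D
≡ (¬A ∧ D) ∨ (¬A ∧ ¬B) ∨ (D ∧ D) ∨ (D ∧ ¬B) ∨ D   — distribute ∧ over ∨
≡ (¬A ∧ ¬B) ∨ D   — simplify

(¬A ∧ ¬B) ∨ D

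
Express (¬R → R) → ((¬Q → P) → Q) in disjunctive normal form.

(¬R → R) → ((¬Q → P) → Q)
≡ ¬(¬R → R) ∨ ((¬Q → P) → Q)   [eliminate →]
≡ ¬(¬¬R ∨ R) ∨ ((¬Q → P) → Q)   [eliminate →]
≡ ¬(¬¬R ∨ R) ∨ ¬(¬Q → P) ∨ Q   [eliminate →]
≡ ¬(¬¬R ∨ R) ∨ ¬(¬¬Q ∨ P) ∨ Q   [eliminate →]
≡ (¬¬¬R ∧ ¬R) ∨ ¬(¬¬Q ∨ P) ∨ Q   [De Morgan]
≡ (¬R ∧ ¬R) ∨ ¬(¬¬Q ∨ P) ∨ Q   [double negation]
≡ (¬R ∧ ¬R) ∨ (¬¬¬Q ∧ ¬P) ∨ Q   [De Morgan]
≡ (¬R ∧ ¬R) ∨ (¬Q ∧ ¬P) ∨ Q   [double negation]
≡ ¬R ∨ (¬Q ∧ ¬P) ∨ Q   [simplify]

¬R ∨ (¬Q ∧ ¬P) ∨ Q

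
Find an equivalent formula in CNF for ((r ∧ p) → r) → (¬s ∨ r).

((r ∧ p) → r) → (¬s ∨ r)
≡ ¬((r ∧ p) → r) ∨ ¬s ∨ r   [eliminate →]
≡ ¬(¬(r ∧ p) ∨ r) ∨ ¬s ∨ r   [eliminate →]
≡ (¬¬(r ∧ p) ∧ ¬r) ∨ ¬s ∨ r   [De Morgan]
≡ (r ∧ p ∧ ¬r) ∨ ¬s ∨ r   [double negation]
≡ (r ∨ ¬s ∨ r) ∧ (p ∨ ¬s ∨ r) ∧ (¬r ∨ ¬s ∨ r)   [distribute ∨ over ∧]
≡ r ∨ ¬s   [simplify]

r ∨ ¬s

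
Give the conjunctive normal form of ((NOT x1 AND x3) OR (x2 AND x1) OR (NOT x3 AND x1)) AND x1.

((NOT x1 AND x3) OR (x2 AND x1) OR (NOT x3 AND x1)) AND x1
= (NOT x1 OR x2 OR NOT x3) AND (NOT x1 OR x2 OR x1) AND (NOT x1 OR x1 OR NOT x3) AND (NOT x1 OR x1 OR x1) AND (x3 OR x2 OR NOT x3) AND (x3 OR x2 OR x1) AND (x3 OR x1 OR NOT x3) AND (x3 OR x1 OR x1) AND x1   (distribute OR over AND)
= (NOT x1 OR x2 OR NOT x3) AND x1   (simplify)

(NOT x1 OR x2 OR NOT x3) AND x1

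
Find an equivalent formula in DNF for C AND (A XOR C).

C AND NOT A

C AND (A XOR C)
≡ C AND ((A AND NOT C) OR (NOT A AND C))   [expand XOR]
≡ (C AND A AND NOT C) OR (C AND NOT A AND C)   [distribute AND over OR]
≡ C AND NOT A   [simplify]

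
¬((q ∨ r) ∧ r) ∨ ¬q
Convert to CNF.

¬((q ∨ r) ∧ r) ∨ ¬q
⇔ ¬(q ∨ r) ∨ ¬r ∨ ¬q   (De Morgan)
⇔ (¬q ∧ ¬r) ∨ ¬r ∨ ¬q   (De Morgan)
⇔ (¬q ∨ ¬r ∨ ¬q) ∧ (¬r ∨ ¬r ∨ ¬q)   (distribute ∨ over ∧)
⇔ ¬q ∨ ¬r   (simplify)

¬q ∨ ¬r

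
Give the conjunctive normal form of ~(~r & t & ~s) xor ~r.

(t | r) & (~s | r)

~(~r & t & ~s) xor ~r
= (~(~r & t & ~s) | ~r) & ~(~(~r & t & ~s) & ~r)   — expand xor
= (~~r | ~t | ~~s | ~r) & ~(~(~r & t & ~s) & ~r)   — De Morgan
= (r | ~t | ~~s | ~r) & ~(~(~r & t & ~s) & ~r)   — double negation
= (r | ~t | s | ~r) & ~(~(~r & t & ~s) & ~r)   — double negation
= (r | ~t | s | ~r) & (~~(~r & t & ~s) | ~~r)   — De Morgan
= (r | ~t | s | ~r) & ((~r & t & ~s) | ~~r)   — double negation
= (r | ~t | s | ~r) & ((~r & t & ~s) | r)   — double negation
= (r | ~t | s | ~r) & (~r | r) & (t | r) & (~s | r)   — distribute | over &
= (t | r) & (~s | r)   — simplify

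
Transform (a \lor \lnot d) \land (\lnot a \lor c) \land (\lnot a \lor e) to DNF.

a \land c \land e \lor \lnot d \land \lnot a \lor \lnot d \land c \land e

(a \lor \lnot d) \land (\lnot a \lor c) \land (\lnot a \lor e)
= a \land \lnot a \land \lnot a \lor a \land \lnot a \land e \lor a \land c \land \lnot a \lor a \land c \land e \lor \lnot d \land \lnot a \land \lnot a \lor \lnot d \land \lnot a \land e \lor \lnot d \land c \land \lnot a \lor \lnot d \land c \land e   [distribute \land over \lor]
= a \land c \land e \lor \lnot d \land \lnot a \lor \lnot d \land c \land e   [simplify]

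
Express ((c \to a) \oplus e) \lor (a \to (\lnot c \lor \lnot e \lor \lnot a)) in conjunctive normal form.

\lnot a \lor \lnot e \lor \lnot c

((c \to a) \oplus e) \lor (a \to (\lnot c \lor \lnot e \lor \lnot a))
⇔ (((c \to a) \lor e) \land \lnot ((c \to a) \land e)) \lor (a \to (\lnot c \lor \lnot e \lor \lnot a))   (expand \oplus)
⇔ ((\lnot c \lor a \lor e) \land \lnot ((c \to a) \land e)) \lor (a \to (\lnot c \lor \lnot e \lor \lnot a))   (eliminate \to)
⇔ ((\lnot c \lor a \lor e) \land \lnot ((\lnot c \lor a) \land e)) \lor (a \to (\lnot c \lor \lnot e \lor \lnot a))   (eliminate \to)
⇔ ((\lnot c \lor a \lor e) \land \lnot ((\lnot c \lor a) \land e)) \lor \lnot a \lor \lnot c \lor \lnot e \lor \lnot a   (eliminate \to)
⇔ ((\lnot c \lor a \lor e) \land (\lnot (\lnot c \lor a) \lor \lnot e)) \lor \lnot a \lor \lnot c \lor \lnot e \lor \lnot a   (De Morgan)
⇔ ((\lnot c \lor a \lor e) \land ((\lnot \lnot c \land \lnot a) \lor \lnot e)) \lor \lnot a \lor \lnot c \lor \lnot e \lor \lnot a   (De Morgan)
⇔ ((\lnot c \lor a \lor e) \land ((c \land \lnot a) \lor \lnot e)) \lor \lnot a \lor \lnot c \lor \lnot e \lor \lnot a   (double negation)
⇔ (\lnot c \lor a \lor e \lor \lnot a \lor \lnot c \lor \lnot e \lor \lnot a) \land (c \lor \lnot e \lor \lnot a \lor \lnot c \lor \lnot e \lor \lnot a) \land (\lnot a \lor \lnot e \lor \lnot a \lor \lnot c \lor \lnot e \lor \lnot a)   (distribute \lor over \land)
⇔ \lnot a \lor \lnot e \lor \lnot c   (simplify)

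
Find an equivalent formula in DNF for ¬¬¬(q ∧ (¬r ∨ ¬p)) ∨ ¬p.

¬q ∨ (r ∧ p) ∨ ¬p

¬¬¬(q ∧ (¬r ∨ ¬p)) ∨ ¬p
= ¬(q ∧ (¬r ∨ ¬p)) ∨ ¬p
= ¬q ∨ ¬(¬r ∨ ¬p) ∨ ¬p
= ¬q ∨ (¬¬r ∧ ¬¬p) ∨ ¬p
= ¬q ∨ (r ∧ ¬¬p) ∨ ¬p
= ¬q ∨ (r ∧ p) ∨ ¬p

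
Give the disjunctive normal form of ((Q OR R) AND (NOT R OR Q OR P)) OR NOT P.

((Q OR R) AND (NOT R OR Q OR P)) OR NOT P
≡ (Q AND NOT R) OR (Q AND Q) OR (Q AND P) OR (R AND NOT R) OR (R AND Q) OR (R AND P) OR NOT P   (distribute AND over OR)
≡ Q OR (R AND P) OR NOT P   (simplify)

Q OR (R AND P) OR NOT P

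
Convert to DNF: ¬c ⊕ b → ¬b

b ∧ ¬c ∨ ¬b

¬c ⊕ b → ¬b
⇔ ¬(¬c ⊕ b) ∨ ¬b   (eliminate →)
⇔ ¬(¬c ∧ ¬b ∨ ¬¬c ∧ b) ∨ ¬b   (expand ⊕)
⇔ ¬(¬c ∧ ¬b) ∧ ¬(¬¬c ∧ b) ∨ ¬b   (De Morgan)
⇔ (¬¬c ∨ ¬¬b) ∧ ¬(¬¬c ∧ b) ∨ ¬b   (De Morgan)
⇔ (c ∨ ¬¬b) ∧ ¬(¬¬c ∧ b) ∨ ¬b   (double negation)
⇔ (c ∨ b) ∧ ¬(¬¬c ∧ b) ∨ ¬b   (double negation)
⇔ (c ∨ b) ∧ (¬¬¬c ∨ ¬b) ∨ ¬b   (De Morgan)
⇔ (c ∨ b) ∧ (¬c ∨ ¬b) ∨ ¬b   (double negation)
⇔ c ∧ ¬c ∨ c ∧ ¬b ∨ b ∧ ¬c ∨ b ∧ ¬b ∨ ¬b   (distribute ∧ over ∨)
⇔ b ∧ ¬c ∨ ¬b   (simplify)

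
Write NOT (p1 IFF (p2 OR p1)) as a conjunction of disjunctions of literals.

NOT (p1 IFF (p2 OR p1))
≡ NOT ((p1 IMPLIES (p2 OR p1)) AND ((p2 OR p1) IMPLIES p1))   (eliminate IFF)
≡ NOT ((NOT p1 OR p2 OR p1) AND ((p2 OR p1) IMPLIES p1))   (eliminate IMPLIES)
≡ NOT ((NOT p1 OR p2 OR p1) AND (NOT (p2 OR p1) OR p1))   (eliminate IMPLIES)
≡ NOT (NOT p1 OR p2 OR p1) OR NOT (NOT (p2 OR p1) OR p1)   (De Morgan)
≡ (NOT NOT p1 AND NOT p2 AND NOT p1) OR NOT (NOT (p2 OR p1) OR p1)   (De Morgan)
≡ (p1 AND NOT p2 AND NOT p1) OR NOT (NOT (p2 OR p1) OR p1)   (double negation)
≡ (p1 AND NOT p2 AND NOT p1) OR (NOT NOT (p2 OR p1) AND NOT p1)   (De Morgan)
≡ (p1 AND NOT p2 AND NOT p1) OR ((p2 OR p1) AND NOT p1)   (double negation)
≡ (p1 OR p2 OR p1) AND (p1 OR NOT p1) AND (NOT p2 OR p2 OR p1) AND (NOT p2 OR NOT p1) AND (NOT p1 OR p2 OR p1) AND (NOT p1 OR NOT p1)   (distribute OR over AND)
≡ (p1 OR p2) AND NOT p1   (simplify)

(p1 OR p2) AND NOT p1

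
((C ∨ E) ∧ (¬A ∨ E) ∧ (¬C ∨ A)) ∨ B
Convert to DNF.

(E ∧ ¬C) ∨ (E ∧ A) ∨ B

((C ∨ E) ∧ (¬A ∨ E) ∧ (¬C ∨ A)) ∨ B
≡ (C ∧ ¬A ∧ ¬C) ∨ (C ∧ ¬A ∧ A) ∨ (C ∧ E ∧ ¬C) ∨ (C ∧ E ∧ A) ∨ (E ∧ ¬A ∧ ¬C) ∨ (E ∧ ¬A ∧ A) ∨ (E ∧ E ∧ ¬C) ∨ (E ∧ E ∧ A) ∨ B   (distribute ∧ over ∨)
≡ (E ∧ ¬C) ∨ (E ∧ A) ∨ B   (simplify)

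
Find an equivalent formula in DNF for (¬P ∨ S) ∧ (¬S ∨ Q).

(¬P ∨ S) ∧ (¬S ∨ Q)
≡ (¬P ∧ ¬S) ∨ (¬P ∧ Q) ∨ (S ∧ ¬S) ∨ (S ∧ Q)   [distribute ∧ over ∨]
≡ (¬P ∧ ¬S) ∨ (¬P ∧ Q) ∨ (S ∧ Q)   [simplify]

(¬P ∧ ¬S) ∨ (¬P ∧ Q) ∨ (S ∧ Q)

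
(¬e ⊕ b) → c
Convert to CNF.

(e ∨ b ∨ c) ∧ (¬b ∨ ¬e ∨ c)

(¬e ⊕ b) → c
≡ ¬(¬e ⊕ b) ∨ c   [eliminate →]
≡ ¬((¬e ∨ b) ∧ ¬(¬e ∧ b)) ∨ c   [expand ⊕]
≡ ¬(¬e ∨ b) ∨ ¬¬(¬e ∧ b) ∨ c   [De Morgan]
≡ (¬¬e ∧ ¬b) ∨ ¬¬(¬e ∧ b) ∨ c   [De Morgan]
≡ (e ∧ ¬b) ∨ ¬¬(¬e ∧ b) ∨ c   [double negation]
≡ (e ∧ ¬b) ∨ (¬e ∧ b) ∨ c   [double negation]
≡ (e ∨ ¬e ∨ c) ∧ (e ∨ b ∨ c) ∧ (¬b ∨ ¬e ∨ c) ∧ (¬b ∨ b ∨ c)   [distribute ∨ over ∧]
≡ (e ∨ b ∨ c) ∧ (¬b ∨ ¬e ∨ c)   [simplify]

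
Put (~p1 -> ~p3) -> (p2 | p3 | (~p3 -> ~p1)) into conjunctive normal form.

~p1 | p2 | p3

(~p1 -> ~p3) -> (p2 | p3 | (~p3 -> ~p1))
≡ ~(~p1 -> ~p3) | p2 | p3 | (~p3 -> ~p1)   [eliminate ->]
≡ ~(~~p1 | ~p3) | p2 | p3 | (~p3 -> ~p1)   [eliminate ->]
≡ ~(~~p1 | ~p3) | p2 | p3 | ~~p3 | ~p1   [eliminate ->]
≡ (~~~p1 & ~~p3) | p2 | p3 | ~~p3 | ~p1   [De Morgan]
≡ (~p1 & ~~p3) | p2 | p3 | ~~p3 | ~p1   [double negation]
≡ (~p1 & p3) | p2 | p3 | ~~p3 | ~p1   [double negation]
≡ (~p1 & p3) | p2 | p3 | p3 | ~p1   [double negation]
≡ (~p1 | p2 | p3 | p3 | ~p1) & (p3 | p2 | p3 | p3 | ~p1)   [distribute | over &]
≡ ~p1 | p2 | p3   [simplify]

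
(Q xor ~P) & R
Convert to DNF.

(Q xor ~P) & R
≡ ((Q & ~~P) | (~Q & ~P)) & R   [expand xor]
≡ ((Q & P) | (~Q & ~P)) & R   [double negation]
≡ (Q & P & R) | (~Q & ~P & R)   [distribute & over |]

(Q & P & R) | (~Q & ~P & R)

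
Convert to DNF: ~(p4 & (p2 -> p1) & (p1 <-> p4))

~(p4 & (p2 -> p1) & (p1 <-> p4))
⇔ ~(p4 & (~p2 | p1) & (p1 <-> p4))   — eliminate ->
⇔ ~(p4 & (~p2 | p1) & (p1 -> p4) & (p4 -> p1))   — eliminate <->
⇔ ~(p4 & (~p2 | p1) & (~p1 | p4) & (p4 -> p1))   — eliminate ->
⇔ ~(p4 & (~p2 | p1) & (~p1 | p4) & (~p4 | p1))   — eliminate ->
⇔ ~p4 | ~(~p2 | p1) | ~(~p1 | p4) | ~(~p4 | p1)   — De Morgan
⇔ ~p4 | (~~p2 & ~p1) | ~(~p1 | p4) | ~(~p4 | p1)   — De Morgan
⇔ ~p4 | (p2 & ~p1) | ~(~p1 | p4) | ~(~p4 | p1)   — double negation
⇔ ~p4 | (p2 & ~p1) | (~~p1 & ~p4) | ~(~p4 | p1)   — De Morgan
⇔ ~p4 | (p2 & ~p1) | (p1 & ~p4) | ~(~p4 | p1)   — double negation
⇔ ~p4 | (p2 & ~p1) | (p1 & ~p4) | (~~p4 & ~p1)   — De Morgan
⇔ ~p4 | (p2 & ~p1) | (p1 & ~p4) | (p4 & ~p1)   — double negation
⇔ ~p4 | (p2 & ~p1) | (p4 & ~p1)   — simplify

~p4 | (p2 & ~p1) | (p4 & ~p1)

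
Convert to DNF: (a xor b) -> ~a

(a xor b) -> ~a
≡ ~(a xor b) | ~a   (eliminate ->)
≡ ~((a & ~b) | (~a & b)) | ~a   (expand xor)
≡ (~(a & ~b) & ~(~a & b)) | ~a   (De Morgan)
≡ ((~a | ~~b) & ~(~a & b)) | ~a   (De Morgan)
≡ ((~a | b) & ~(~a & b)) | ~a   (double negation)
≡ ((~a | b) & (~~a | ~b)) | ~a   (De Morgan)
≡ ((~a | b) & (a | ~b)) | ~a   (double negation)
≡ (~a & a) | (~a & ~b) | (b & a) | (b & ~b) | ~a   (distribute & over |)
≡ (b & a) | ~a   (simplify)

(b & a) | ~a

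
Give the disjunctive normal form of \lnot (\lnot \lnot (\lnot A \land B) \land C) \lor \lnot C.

\lnot (\lnot \lnot (\lnot A \land B) \land C) \lor \lnot C
≡ \lnot \lnot \lnot (\lnot A \land B) \lor \lnot C \lor \lnot C   — De Morgan
≡ \lnot (\lnot A \land B) \lor \lnot C \lor \lnot C   — double negation
≡ \lnot \lnot A \lor \lnot B \lor \lnot C \lor \lnot C   — De Morgan
≡ A \lor \lnot B \lor \lnot C \lor \lnot C   — double negation
≡ A \lor \lnot B \lor \lnot C   — simplify

A \lor \lnot B \lor \lnot C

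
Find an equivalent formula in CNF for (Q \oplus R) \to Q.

(Q \oplus R) \to Q
⇔ \lnot (Q \oplus R) \lor Q   — eliminate \to
⇔ \lnot ((Q \lor R) \land \lnot (Q \land R)) \lor Q   — expand \oplus
⇔ \lnot (Q \lor R) \lor \lnot \lnot (Q \land R) \lor Q   — De Morgan
⇔ (\lnot Q \land \lnot R) \lor \lnot \lnot (Q \land R) \lor Q   — De Morgan
⇔ (\lnot Q \land \lnot R) \lor (Q \land R) \lor Q   — double negation
⇔ (\lnot Q \lor Q \lor Q) \land (\lnot Q \lor R \lor Q) \land (\lnot R \lor Q \lor Q) \land (\lnot R \lor R \lor Q)   — distribute \lor over \land
⇔ \lnot R \lor Q   — simplify

\lnot R \lor Q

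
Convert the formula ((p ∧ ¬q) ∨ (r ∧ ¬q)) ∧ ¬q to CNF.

((p ∧ ¬q) ∨ (r ∧ ¬q)) ∧ ¬q
≡ (p ∨ r) ∧ (p ∨ ¬q) ∧ (¬q ∨ r) ∧ (¬q ∨ ¬q) ∧ ¬q   [distribute ∨ over ∧]
≡ (p ∨ r) ∧ ¬q   [simplify]

(p ∨ r) ∧ ¬q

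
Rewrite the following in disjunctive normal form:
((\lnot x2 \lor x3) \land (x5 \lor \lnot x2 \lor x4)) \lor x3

\lnot x2 \lor x3

((\lnot x2 \lor x3) \land (x5 \lor \lnot x2 \lor x4)) \lor x3
= (\lnot x2 \land x5) \lor (\lnot x2 \land \lnot x2) \lor (\lnot x2 \land x4) \lor (x3 \land x5) \lor (x3 \land \lnot x2) \lor (x3 \land x4) \lor x3   — distribute \land over \lor
= \lnot x2 \lor x3   — simplify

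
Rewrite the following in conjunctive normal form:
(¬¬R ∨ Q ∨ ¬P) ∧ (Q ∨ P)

(R ∨ Q ∨ ¬P) ∧ (Q ∨ P)

(¬¬R ∨ Q ∨ ¬P) ∧ (Q ∨ P)
≡ (R ∨ Q ∨ ¬P) ∧ (Q ∨ P)   — double negation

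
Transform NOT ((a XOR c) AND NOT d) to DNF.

NOT ((a XOR c) AND NOT d)
≡ NOT (((a AND NOT c) OR (NOT a AND c)) AND NOT d)   [expand XOR]
≡ NOT ((a AND NOT c) OR (NOT a AND c)) OR NOT NOT d   [De Morgan]
≡ (NOT (a AND NOT c) AND NOT (NOT a AND c)) OR NOT NOT d   [De Morgan]
≡ ((NOT a OR NOT NOT c) AND NOT (NOT a AND c)) OR NOT NOT d   [De Morgan]
≡ ((NOT a OR c) AND NOT (NOT a AND c)) OR NOT NOT d   [double negation]
≡ ((NOT a OR c) AND (NOT NOT a OR NOT c)) OR NOT NOT d   [De Morgan]
≡ ((NOT a OR c) AND (a OR NOT c)) OR NOT NOT d   [double negation]
≡ ((NOT a OR c) AND (a OR NOT c)) OR d   [double negation]
≡ (NOT a AND a) OR (NOT a AND NOT c) OR (c AND a) OR (c AND NOT c) OR d   [distribute AND over OR]
≡ (NOT a AND NOT c) OR (c AND a) OR d   [simplify]

(NOT a AND NOT c) OR (c AND a) OR d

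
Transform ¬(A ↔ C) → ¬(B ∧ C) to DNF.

¬(A ↔ C) → ¬(B ∧ C)
⇔ ¬¬(A ↔ C) ∨ ¬(B ∧ C)   (eliminate →)
⇔ ¬¬((A → C) ∧ (C → A)) ∨ ¬(B ∧ C)   (eliminate ↔)
⇔ ¬¬((¬A ∨ C) ∧ (C → A)) ∨ ¬(B ∧ C)   (eliminate →)
⇔ ¬¬((¬A ∨ C) ∧ (¬C ∨ A)) ∨ ¬(B ∧ C)   (eliminate →)
⇔ ((¬A ∨ C) ∧ (¬C ∨ A)) ∨ ¬(B ∧ C)   (double negation)
⇔ ((¬A ∨ C) ∧ (¬C ∨ A)) ∨ ¬B ∨ ¬C   (De Morgan)
⇔ (¬A ∧ ¬C) ∨ (¬A ∧ A) ∨ (C ∧ ¬C) ∨ (C ∧ A) ∨ ¬B ∨ ¬C   (distribute ∧ over ∨)
⇔ (C ∧ A) ∨ ¬B ∨ ¬C   (simplify)

(C ∧ A) ∨ ¬B ∨ ¬C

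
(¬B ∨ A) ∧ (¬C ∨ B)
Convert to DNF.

(¬B ∧ ¬C) ∨ (A ∧ ¬C) ∨ (A ∧ B)

(¬B ∨ A) ∧ (¬C ∨ B)
≡ (¬B ∧ ¬C) ∨ (¬B ∧ B) ∨ (A ∧ ¬C) ∨ (A ∧ B)   (distribute ∧ over ∨)
≡ (¬B ∧ ¬C) ∨ (A ∧ ¬C) ∨ (A ∧ B)   (simplify)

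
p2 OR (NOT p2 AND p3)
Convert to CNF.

p2 OR (NOT p2 AND p3)
≡ (p2 OR NOT p2) AND (p2 OR p3)   [distribute OR over AND]
≡ p2 OR p3   [simplify]

p2 OR p3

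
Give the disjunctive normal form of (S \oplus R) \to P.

(\lnot S \land \lnot R) \lor (R \land S) \lor P

(S \oplus R) \to P
⇔ \lnot (S \oplus R) \lor P   — eliminate \to
⇔ \lnot ((S \land \lnot R) \lor (\lnot S \land R)) \lor P   — expand \oplus
⇔ (\lnot (S \land \lnot R) \land \lnot (\lnot S \land R)) \lor P   — De Morgan
⇔ ((\lnot S \lor \lnot \lnot R) \land \lnot (\lnot S \land R)) \lor P   — De Morgan
⇔ ((\lnot S \lor R) \land \lnot (\lnot S \land R)) \lor P   — double negation
⇔ ((\lnot S \lor R) \land (\lnot \lnot S \lor \lnot R)) \lor P   — De Morgan
⇔ ((\lnot S \lor R) \land (S \lor \lnot R)) \lor P   — double negation
⇔ (\lnot S \land S) \lor (\lnot S \land \lnot R) \lor (R \land S) \lor (R \land \lnot R) \lor P   — distribute \land over \lor
⇔ (\lnot S \land \lnot R) \lor (R \land S) \lor P   — simplify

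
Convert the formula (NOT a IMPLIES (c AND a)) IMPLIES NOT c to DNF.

(NOT a IMPLIES (c AND a)) IMPLIES NOT c
⇔ NOT (NOT a IMPLIES (c AND a)) OR NOT c   [eliminate IMPLIES]
⇔ NOT (NOT NOT a OR (c AND a)) OR NOT c   [eliminate IMPLIES]
⇔ (NOT NOT NOT a AND NOT (c AND a)) OR NOT c   [De Morgan]
⇔ (NOT a AND NOT (c AND a)) OR NOT c   [double negation]
⇔ (NOT a AND (NOT c OR NOT a)) OR NOT c   [De Morgan]
⇔ (NOT a AND NOT c) OR (NOT a AND NOT a) OR NOT c   [distribute AND over OR]
⇔ NOT a OR NOT c   [simplify]

NOT a OR NOT c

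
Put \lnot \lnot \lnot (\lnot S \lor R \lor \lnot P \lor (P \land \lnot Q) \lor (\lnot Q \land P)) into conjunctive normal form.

S \land \lnot R \land P \land (\lnot P \lor Q)

\lnot \lnot \lnot (\lnot S \lor R \lor \lnot P \lor (P \land \lnot Q) \lor (\lnot Q \land P))
≡ \lnot (\lnot S \lor R \lor \lnot P \lor (P \land \lnot Q) \lor (\lnot Q \land P))   [double negation]
≡ \lnot \lnot S \land \lnot R \land \lnot \lnot P \land \lnot (P \land \lnot Q) \land \lnot (\lnot Q \land P)   [De Morgan]
≡ S \land \lnot R \land \lnot \lnot P \land \lnot (P \land \lnot Q) \land \lnot (\lnot Q \land P)   [double negation]
≡ S \land \lnot R \land P \land \lnot (P \land \lnot Q) \land \lnot (\lnot Q \land P)   [double negation]
≡ S \land \lnot R \land P \land (\lnot P \lor \lnot \lnot Q) \land \lnot (\lnot Q \land P)   [De Morgan]
≡ S \land \lnot R \land P \land (\lnot P \lor Q) \land \lnot (\lnot Q \land P)   [double negation]
≡ S \land \lnot R \land P \land (\lnot P \lor Q) \land (\lnot \lnot Q \lor \lnot P)   [De Morgan]
≡ S \land \lnot R \land P \land (\lnot P \lor Q) \land (Q \lor \lnot P)   [double negation]
≡ S \land \lnot R \land P \land (\lnot P \lor Q)   [simplify]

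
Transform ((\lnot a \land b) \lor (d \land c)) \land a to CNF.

((\lnot a \land b) \lor (d \land c)) \land a
= (\lnot a \lor d) \land (\lnot a \lor c) \land (b \lor d) \land (b \lor c) \land a   — distribute \lor over \land

(\lnot a \lor d) \land (\lnot a \lor c) \land (b \lor d) \land (b \lor c) \land a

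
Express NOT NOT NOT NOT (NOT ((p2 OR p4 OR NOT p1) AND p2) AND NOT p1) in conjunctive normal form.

NOT p2 AND NOT p1

NOT NOT NOT NOT (NOT ((p2 OR p4 OR NOT p1) AND p2) AND NOT p1)
≡ NOT NOT (NOT ((p2 OR p4 OR NOT p1) AND p2) AND NOT p1)   (double negation)
≡ NOT ((p2 OR p4 OR NOT p1) AND p2) AND NOT p1   (double negation)
≡ (NOT (p2 OR p4 OR NOT p1) OR NOT p2) AND NOT p1   (De Morgan)
≡ ((NOT p2 AND NOT p4 AND NOT NOT p1) OR NOT p2) AND NOT p1   (De Morgan)
≡ ((NOT p2 AND NOT p4 AND p1) OR NOT p2) AND NOT p1   (double negation)
≡ (NOT p2 OR NOT p2) AND (NOT p4 OR NOT p2) AND (p1 OR NOT p2) AND NOT p1   (distribute OR over AND)
≡ NOT p2 AND NOT p1   (simplify)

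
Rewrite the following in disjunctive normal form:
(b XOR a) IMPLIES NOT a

(a AND b) OR NOT a

(b XOR a) IMPLIES NOT a
⇔ NOT (b XOR a) OR NOT a   [eliminate IMPLIES]
⇔ NOT ((b AND NOT a) OR (NOT b AND a)) OR NOT a   [expand XOR]
⇔ (NOT (b AND NOT a) AND NOT (NOT b AND a)) OR NOT a   [De Morgan]
⇔ ((NOT b OR NOT NOT a) AND NOT (NOT b AND a)) OR NOT a   [De Morgan]
⇔ ((NOT b OR a) AND NOT (NOT b AND a)) OR NOT a   [double negation]
⇔ ((NOT b OR a) AND (NOT NOT b OR NOT a)) OR NOT a   [De Morgan]
⇔ ((NOT b OR a) AND (b OR NOT a)) OR NOT a   [double negation]
⇔ (NOT b AND b) OR (NOT b AND NOT a) OR (a AND b) OR (a AND NOT a) OR NOT a   [distribute AND over OR]
⇔ (a AND b) OR NOT a   [simplify]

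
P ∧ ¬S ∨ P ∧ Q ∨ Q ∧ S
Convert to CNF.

P ∧ ¬S ∨ P ∧ Q ∨ Q ∧ S
= (P ∨ P ∨ Q) ∧ (P ∨ P ∨ S) ∧ (P ∨ Q ∨ Q) ∧ (P ∨ Q ∨ S) ∧ (¬S ∨ P ∨ Q) ∧ (¬S ∨ P ∨ S) ∧ (¬S ∨ Q ∨ Q) ∧ (¬S ∨ Q ∨ S)   (distribute ∨ over ∧)
= (P ∨ Q) ∧ (P ∨ S) ∧ (¬S ∨ Q)   (simplify)

(P ∨ Q) ∧ (P ∨ S) ∧ (¬S ∨ Q)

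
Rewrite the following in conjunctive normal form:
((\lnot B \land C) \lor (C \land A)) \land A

((\lnot B \land C) \lor (C \land A)) \land A
≡ (\lnot B \lor C) \land (\lnot B \lor A) \land (C \lor C) \land (C \lor A) \land A
≡ C \land A

C \land A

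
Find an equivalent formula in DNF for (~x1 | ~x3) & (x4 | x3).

(~x1 | ~x3) & (x4 | x3)
= (~x1 & x4) | (~x1 & x3) | (~x3 & x4) | (~x3 & x3)   (distribute & over |)
= (~x1 & x4) | (~x1 & x3) | (~x3 & x4)   (simplify)

(~x1 & x4) | (~x1 & x3) | (~x3 & x4)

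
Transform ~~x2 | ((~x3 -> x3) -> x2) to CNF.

~~x2 | ((~x3 -> x3) -> x2)
= ~~x2 | ~(~x3 -> x3) | x2   [eliminate ->]
= ~~x2 | ~(~~x3 | x3) | x2   [eliminate ->]
= x2 | ~(~~x3 | x3) | x2   [double negation]
= x2 | (~~~x3 & ~x3) | x2   [De Morgan]
= x2 | (~x3 & ~x3) | x2   [double negation]
= (x2 | ~x3 | x2) & (x2 | ~x3 | x2)   [distribute | over &]
= x2 | ~x3   [simplify]

x2 | ~x3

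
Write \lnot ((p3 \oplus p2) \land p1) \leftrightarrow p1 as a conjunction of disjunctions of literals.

\lnot ((p3 \oplus p2) \land p1) \leftrightarrow p1
⇔ (\lnot ((p3 \oplus p2) \land p1) \to p1) \land (p1 \to \lnot ((p3 \oplus p2) \land p1))   (eliminate \leftrightarrow)
⇔ (\lnot \lnot ((p3 \oplus p2) \land p1) \lor p1) \land (p1 \to \lnot ((p3 \oplus p2) \land p1))   (eliminate \to)
⇔ (\lnot \lnot ((p3 \lor p2) \land \lnot (p3 \land p2) \land p1) \lor p1) \land (p1 \to \lnot ((p3 \oplus p2) \land p1))   (expand \oplus)
⇔ (\lnot \lnot ((p3 \lor p2) \land \lnot (p3 \land p2) \land p1) \lor p1) \land (\lnot p1 \lor \lnot ((p3 \oplus p2) \land p1))   (eliminate \to)
⇔ (\lnot \lnot ((p3 \lor p2) \land \lnot (p3 \land p2) \land p1) \lor p1) \land (\lnot p1 \lor \lnot ((p3 \lor p2) \land \lnot (p3 \land p2) \land p1))   (expand \oplus)
⇔ (((p3 \lor p2) \land \lnot (p3 \land p2) \land p1) \lor p1) \land (\lnot p1 \lor \lnot ((p3 \lor p2) \land \lnot (p3 \land p2) \land p1))   (double negation)
⇔ (((p3 \lor p2) \land (\lnot p3 \lor \lnot p2) \land p1) \lor p1) \land (\lnot p1 \lor \lnot ((p3 \lor p2) \land \lnot (p3 \land p2) \land p1))   (De Morgan)
⇔ (((p3 \lor p2) \land (\lnot p3 \lor \lnot p2) \land p1) \lor p1) \land (\lnot p1 \lor \lnot (p3 \lor p2) \lor \lnot \lnot (p3 \land p2) \lor \lnot p1)   (De Morgan)
⇔ (((p3 \lor p2) \land (\lnot p3 \lor \lnot p2) \land p1) \lor p1) \land (\lnot p1 \lor (\lnot p3 \land \lnot p2) \lor \lnot \lnot (p3 \land p2) \lor \lnot p1)   (De Morgan)
⇔ (((p3 \lor p2) \land (\lnot p3 \lor \lnot p2) \land p1) \lor p1) \land (\lnot p1 \lor (\lnot p3 \land \lnot p2) \lor (p3 \land p2) \lor \lnot p1)   (double negation)
⇔ (p3 \lor p2 \lor p1) \land (\lnot p3 \lor \lnot p2 \lor p1) \land (p1 \lor p1) \land (\lnot p1 \lor \lnot p3 \lor p3 \lor \lnot p1) \land (\lnot p1 \lor \lnot p3 \lor p2 \lor \lnot p1) \land (\lnot p1 \lor \lnot p2 \lor p3 \lor \lnot p1) \land (\lnot p1 \lor \lnot p2 \lor p2 \lor \lnot p1)   (distribute \lor over \land)
⇔ p1 \land (\lnot p1 \lor \lnot p3 \lor p2) \land (\lnot p1 \lor \lnot p2 \lor p3)   (simplify)

p1 \land (\lnot p1 \lor \lnot p3 \lor p2) \land (\lnot p1 \lor \lnot p2 \lor p3)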